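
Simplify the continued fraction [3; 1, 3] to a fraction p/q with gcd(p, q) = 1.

Starting at the tail and folding back:
Start with 3.
1 + 1/(3/1) = 1 + 1/3 = 4/3
3 + 1/(4/3) = 3 + 3/4 = 15/4

15/4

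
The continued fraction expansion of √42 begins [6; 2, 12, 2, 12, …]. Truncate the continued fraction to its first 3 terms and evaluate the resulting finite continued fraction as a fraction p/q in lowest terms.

162/25

a_0 = 6: 6/1
a_1 = 2: 13/2
a_2 = 12: 162/25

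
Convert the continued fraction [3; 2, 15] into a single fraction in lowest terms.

Work from the innermost term outward:
Start with 15.
2 + 1/(15/1) = 2 + 1/15 = 31/15
3 + 1/(31/15) = 3 + 15/31 = 108/31

108/31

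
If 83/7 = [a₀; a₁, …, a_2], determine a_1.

Run the Euclidean algorithm, recording each quotient:
83 ÷ 7 → quotient 11, remainder 6
7 ÷ 6 → quotient 1, remainder 1

1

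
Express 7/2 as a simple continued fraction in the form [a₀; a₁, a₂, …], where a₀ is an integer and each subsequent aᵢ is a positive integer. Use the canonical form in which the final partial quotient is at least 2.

[3; 2]

Apply division with remainder until the remainder is 0:
7 = 3·2 + 1, so a_0 = 3
2 = 2·1 + 0, so a_1 = 2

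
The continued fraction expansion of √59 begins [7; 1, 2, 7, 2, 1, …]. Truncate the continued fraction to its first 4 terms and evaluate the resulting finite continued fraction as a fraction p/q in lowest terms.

169/22

Use the convergent recurrence hₖ = aₖ·hₖ₋₁ + hₖ₋₂ (and likewise for the denominators kₖ):
a_0 = 7: 7/1
a_1 = 1: 8/1
a_2 = 2: 23/3
a_3 = 7: 169/22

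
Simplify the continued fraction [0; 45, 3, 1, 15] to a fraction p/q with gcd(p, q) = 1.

63/2851

Start with 15.
1 + 1/(15/1) = 1 + 1/15 = 16/15
3 + 1/(16/15) = 3 + 15/16 = 63/16
45 + 1/(63/16) = 45 + 16/63 = 2851/63
0 + 1/(2851/63) = 0 + 63/2851 = 63/2851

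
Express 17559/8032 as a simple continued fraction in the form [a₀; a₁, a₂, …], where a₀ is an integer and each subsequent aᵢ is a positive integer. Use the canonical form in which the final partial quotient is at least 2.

Apply division with remainder until the remainder is 0:
⌊17559/8032⌋ = 2, remainder 1495
⌊8032/1495⌋ = 5, remainder 557
⌊1495/557⌋ = 2, remainder 381
⌊557/381⌋ = 1, remainder 176
⌊381/176⌋ = 2, remainder 29
⌊176/29⌋ = 6, remainder 2
⌊29/2⌋ = 14, remainder 1
⌊2/1⌋ = 2, remainder 0

[2; 5, 2, 1, 2, 6, 14, 2]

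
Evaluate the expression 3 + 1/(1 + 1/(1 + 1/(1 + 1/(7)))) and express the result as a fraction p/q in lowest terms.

84/23

Work from the innermost term outward:
Start with 7.
1 + 1/(7/1) = 1 + 1/7 = 8/7
1 + 1/(8/7) = 1 + 7/8 = 15/8
1 + 1/(15/8) = 1 + 8/15 = 23/15
3 + 1/(23/15) = 3 + 15/23 = 84/23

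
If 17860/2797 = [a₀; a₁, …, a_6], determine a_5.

Repeatedly divide and take the remainder:
17860 ÷ 2797 → quotient 6, remainder 1078
2797 ÷ 1078 → quotient 2, remainder 641
1078 ÷ 641 → quotient 1, remainder 437
641 ÷ 437 → quotient 1, remainder 204
437 ÷ 204 → quotient 2, remainder 29
204 ÷ 29 → quotient 7, remainder 1

7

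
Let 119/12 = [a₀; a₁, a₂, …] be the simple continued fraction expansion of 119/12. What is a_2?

119 = 9·12 + 11, so a_0 = 9
12 = 1·11 + 1, so a_1 = 1
11 = 11·1 + 0, so a_2 = 11

11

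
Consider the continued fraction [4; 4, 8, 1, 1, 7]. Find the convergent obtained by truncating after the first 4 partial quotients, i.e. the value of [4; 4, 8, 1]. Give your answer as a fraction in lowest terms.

157/37

Collapse the nested fraction from the inside out:
Start with 1.
8 + 1/(1/1) = 8 + 1/1 = 9/1
4 + 1/(9/1) = 4 + 1/9 = 37/9
4 + 1/(37/9) = 4 + 9/37 = 157/37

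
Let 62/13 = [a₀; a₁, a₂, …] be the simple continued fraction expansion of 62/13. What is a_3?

⌊62/13⌋ = 4, remainder 10
⌊13/10⌋ = 1, remainder 3
⌊10/3⌋ = 3, remainder 1
⌊3/1⌋ = 3, remainder 0

3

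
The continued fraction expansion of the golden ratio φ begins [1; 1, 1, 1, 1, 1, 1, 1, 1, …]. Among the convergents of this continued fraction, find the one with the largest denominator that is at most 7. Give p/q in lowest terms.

8/5

a_0 = 1: 1/1  (≤ bound)
a_1 = 1: 2/1  (≤ bound)
a_2 = 1: 3/2  (≤ bound)
a_3 = 1: 5/3  (≤ bound)
a_4 = 1: 8/5  (≤ bound)
a_5 = 1: 13/8  (> 7, stop)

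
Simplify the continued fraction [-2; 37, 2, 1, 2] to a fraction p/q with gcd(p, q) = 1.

-590/299

Build up convergents one term at a time:
a_0 = -2: -2/1
a_1 = 37: -73/37
a_2 = 2: -148/75
a_3 = 1: -221/112
a_4 = 2: -590/299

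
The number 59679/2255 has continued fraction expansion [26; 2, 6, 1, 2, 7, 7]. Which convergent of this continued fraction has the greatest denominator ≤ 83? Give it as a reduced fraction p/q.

1138/43

List convergents until the denominator exceeds the bound:
a_0 = 26: 26/1  (≤ bound)
a_1 = 2: 53/2  (≤ bound)
a_2 = 6: 344/13  (≤ bound)
a_3 = 1: 397/15  (≤ bound)
a_4 = 2: 1138/43  (≤ bound)
a_5 = 7: 8363/316  (> 83, stop)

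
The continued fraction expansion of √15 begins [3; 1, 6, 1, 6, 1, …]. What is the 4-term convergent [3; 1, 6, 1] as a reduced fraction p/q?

Work from the innermost term outward:
Start with 1.
6 + 1/(1/1) = 6 + 1/1 = 7/1
1 + 1/(7/1) = 1 + 1/7 = 8/7
3 + 1/(8/7) = 3 + 7/8 = 31/8

31/8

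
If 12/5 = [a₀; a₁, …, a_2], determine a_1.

Repeatedly divide and take the remainder:
12 ÷ 5 → quotient 2, remainder 2
5 ÷ 2 → quotient 2, remainder 1

2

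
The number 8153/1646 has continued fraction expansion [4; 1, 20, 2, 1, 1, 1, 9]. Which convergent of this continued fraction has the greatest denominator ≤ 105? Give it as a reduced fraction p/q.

317/64

a_0 = 4: 4/1  (≤ bound)
a_1 = 1: 5/1  (≤ bound)
a_2 = 20: 104/21  (≤ bound)
a_3 = 2: 213/43  (≤ bound)
a_4 = 1: 317/64  (≤ bound)
a_5 = 1: 530/107  (> 105, stop)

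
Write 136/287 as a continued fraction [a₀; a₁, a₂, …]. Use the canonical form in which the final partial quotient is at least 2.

⌊136/287⌋ = 0, remainder 136
⌊287/136⌋ = 2, remainder 15
⌊136/15⌋ = 9, remainder 1
⌊15/1⌋ = 15, remainder 0

[0; 2, 9, 15]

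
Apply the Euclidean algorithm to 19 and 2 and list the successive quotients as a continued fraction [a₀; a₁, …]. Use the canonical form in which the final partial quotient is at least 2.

[9; 2]

Apply division with remainder until the remainder is 0:
19 ÷ 2 → quotient 9, remainder 1
2 ÷ 1 → quotient 2, remainder 0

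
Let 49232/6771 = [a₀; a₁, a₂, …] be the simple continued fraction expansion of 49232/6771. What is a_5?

2

⌊49232/6771⌋ = 7, remainder 1835
⌊6771/1835⌋ = 3, remainder 1266
⌊1835/1266⌋ = 1, remainder 569
⌊1266/569⌋ = 2, remainder 128
⌊569/128⌋ = 4, remainder 57
⌊128/57⌋ = 2, remainder 14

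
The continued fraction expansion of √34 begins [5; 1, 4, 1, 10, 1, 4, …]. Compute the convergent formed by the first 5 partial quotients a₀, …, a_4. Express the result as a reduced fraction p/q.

379/65

Use the convergent recurrence hₖ = aₖ·hₖ₋₁ + hₖ₋₂ (and likewise for the denominators kₖ):
a_0 = 5: 5/1
a_1 = 1: 6/1
a_2 = 4: 29/5
a_3 = 1: 35/6
a_4 = 10: 379/65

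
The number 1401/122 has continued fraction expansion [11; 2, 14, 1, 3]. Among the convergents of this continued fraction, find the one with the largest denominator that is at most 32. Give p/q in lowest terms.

List convergents until the denominator exceeds the bound:
a_0 = 11: 11/1  (≤ bound)
a_1 = 2: 23/2  (≤ bound)
a_2 = 14: 333/29  (≤ bound)
a_3 = 1: 356/31  (≤ bound)
a_4 = 3: 1401/122  (> 32, stop)

356/31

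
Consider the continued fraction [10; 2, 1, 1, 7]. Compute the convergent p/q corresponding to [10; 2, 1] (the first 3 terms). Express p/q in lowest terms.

31/3

Starting at the tail and folding back:
Start with 1.
2 + 1/(1/1) = 2 + 1/1 = 3/1
10 + 1/(3/1) = 10 + 1/3 = 31/3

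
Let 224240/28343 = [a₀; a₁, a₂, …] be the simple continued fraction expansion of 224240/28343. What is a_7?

Apply division with remainder until the remainder is 0:
⌊224240/28343⌋ = 7, remainder 25839
⌊28343/25839⌋ = 1, remainder 2504
⌊25839/2504⌋ = 10, remainder 799
⌊2504/799⌋ = 3, remainder 107
⌊799/107⌋ = 7, remainder 50
⌊107/50⌋ = 2, remainder 7
⌊50/7⌋ = 7, remainder 1
⌊7/1⌋ = 7, remainder 0

7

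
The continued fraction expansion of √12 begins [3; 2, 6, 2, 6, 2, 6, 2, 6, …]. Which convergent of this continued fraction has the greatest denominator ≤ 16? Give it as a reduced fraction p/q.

45/13

List convergents until the denominator exceeds the bound:
a_0 = 3: 3/1  (≤ bound)
a_1 = 2: 7/2  (≤ bound)
a_2 = 6: 45/13  (≤ bound)
a_3 = 2: 97/28  (> 16, stop)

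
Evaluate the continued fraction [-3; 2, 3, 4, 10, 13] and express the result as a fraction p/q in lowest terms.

Start with 13.
10 + 1/(13/1) = 10 + 1/13 = 131/13
4 + 1/(131/13) = 4 + 13/131 = 537/131
3 + 1/(537/131) = 3 + 131/537 = 1742/537
2 + 1/(1742/537) = 2 + 537/1742 = 4021/1742
-3 + 1/(4021/1742) = -3 + 1742/4021 = -10321/4021

-10321/4021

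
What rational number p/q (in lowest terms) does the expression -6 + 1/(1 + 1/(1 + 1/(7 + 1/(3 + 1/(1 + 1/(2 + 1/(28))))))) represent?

Use the convergent recurrence hₖ = aₖ·hₖ₋₁ + hₖ₋₂ (and likewise for the denominators kₖ):
a_0 = -6: -6/1
a_1 = 1: -5/1
a_2 = 1: -11/2
a_3 = 7: -82/15
a_4 = 3: -257/47
a_5 = 1: -339/62
a_6 = 2: -935/171
a_7 = 28: -26519/4850

-26519/4850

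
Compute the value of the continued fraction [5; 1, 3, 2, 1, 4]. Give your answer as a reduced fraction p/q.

Start with 4.
1 + 1/(4/1) = 1 + 1/4 = 5/4
2 + 1/(5/4) = 2 + 4/5 = 14/5
3 + 1/(14/5) = 3 + 5/14 = 47/14
1 + 1/(47/14) = 1 + 14/47 = 61/47
5 + 1/(61/47) = 5 + 47/61 = 352/61

352/61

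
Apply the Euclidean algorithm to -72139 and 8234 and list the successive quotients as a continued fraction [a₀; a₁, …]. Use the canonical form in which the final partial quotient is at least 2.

[-9; 4, 5, 2, 1, 2, 22, 2]

-72139 = -9·8234 + 1967, so a_0 = -9
8234 = 4·1967 + 366, so a_1 = 4
1967 = 5·366 + 137, so a_2 = 5
366 = 2·137 + 92, so a_3 = 2
137 = 1·92 + 45, so a_4 = 1
92 = 2·45 + 2, so a_5 = 2
45 = 22·2 + 1, so a_6 = 22
2 = 2·1 + 0, so a_7 = 2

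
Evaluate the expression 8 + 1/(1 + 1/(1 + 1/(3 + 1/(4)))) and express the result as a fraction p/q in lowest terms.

Start with 4.
3 + 1/(4/1) = 3 + 1/4 = 13/4
1 + 1/(13/4) = 1 + 4/13 = 17/13
1 + 1/(17/13) = 1 + 13/17 = 30/17
8 + 1/(30/17) = 8 + 17/30 = 257/30

257/30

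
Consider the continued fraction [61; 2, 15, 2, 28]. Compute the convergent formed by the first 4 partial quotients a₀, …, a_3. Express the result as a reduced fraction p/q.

3935/64

Starting at the tail and folding back:
Start with 2.
15 + 1/(2/1) = 15 + 1/2 = 31/2
2 + 1/(31/2) = 2 + 2/31 = 64/31
61 + 1/(64/31) = 61 + 31/64 = 3935/64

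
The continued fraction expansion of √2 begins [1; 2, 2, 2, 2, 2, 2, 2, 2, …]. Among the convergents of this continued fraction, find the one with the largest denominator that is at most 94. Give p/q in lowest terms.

List convergents until the denominator exceeds the bound:
a_0 = 1: 1/1  (≤ bound)
a_1 = 2: 3/2  (≤ bound)
a_2 = 2: 7/5  (≤ bound)
a_3 = 2: 17/12  (≤ bound)
a_4 = 2: 41/29  (≤ bound)
a_5 = 2: 99/70  (≤ bound)
a_6 = 2: 239/169  (> 94, stop)

99/70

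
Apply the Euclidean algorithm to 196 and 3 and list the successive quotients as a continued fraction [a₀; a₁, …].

[65; 3]

196 ÷ 3 → quotient 65, remainder 1
3 ÷ 1 → quotient 3, remainder 0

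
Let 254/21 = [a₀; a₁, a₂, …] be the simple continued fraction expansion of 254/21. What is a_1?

Repeatedly divide and take the remainder:
254 = 12·21 + 2, so a_0 = 12
21 = 10·2 + 1, so a_1 = 10

10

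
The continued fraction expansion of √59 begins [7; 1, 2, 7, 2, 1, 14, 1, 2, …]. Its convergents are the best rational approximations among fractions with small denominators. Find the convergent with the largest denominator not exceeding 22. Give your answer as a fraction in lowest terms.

169/22

a_0 = 7: 7/1  (≤ bound)
a_1 = 1: 8/1  (≤ bound)
a_2 = 2: 23/3  (≤ bound)
a_3 = 7: 169/22  (≤ bound)
a_4 = 2: 361/47  (> 22, stop)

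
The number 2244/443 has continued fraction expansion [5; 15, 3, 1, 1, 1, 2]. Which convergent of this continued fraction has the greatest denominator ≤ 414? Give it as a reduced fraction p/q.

a_0 = 5: 5/1  (≤ bound)
a_1 = 15: 76/15  (≤ bound)
a_2 = 3: 233/46  (≤ bound)
a_3 = 1: 309/61  (≤ bound)
a_4 = 1: 542/107  (≤ bound)
a_5 = 1: 851/168  (≤ bound)
a_6 = 2: 2244/443  (> 414, stop)

851/168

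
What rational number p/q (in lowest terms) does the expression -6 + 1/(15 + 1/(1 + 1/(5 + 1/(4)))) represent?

Use the convergent recurrence hₖ = aₖ·hₖ₋₁ + hₖ₋₂ (and likewise for the denominators kₖ):
a_0 = -6: -6/1
a_1 = 15: -89/15
a_2 = 1: -95/16
a_3 = 5: -564/95
a_4 = 4: -2351/396

-2351/396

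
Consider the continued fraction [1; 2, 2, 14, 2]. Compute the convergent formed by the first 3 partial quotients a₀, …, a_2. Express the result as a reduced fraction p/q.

7/5

a_0 = 1: 1/1
a_1 = 2: 3/2
a_2 = 2: 7/5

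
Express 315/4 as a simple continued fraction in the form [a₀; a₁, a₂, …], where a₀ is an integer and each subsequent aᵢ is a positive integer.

[78; 1, 3]

315 ÷ 4 → quotient 78, remainder 3
4 ÷ 3 → quotient 1, remainder 1
3 ÷ 1 → quotient 3, remainder 0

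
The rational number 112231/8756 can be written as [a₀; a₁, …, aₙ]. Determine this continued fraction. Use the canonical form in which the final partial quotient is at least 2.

⌊112231/8756⌋ = 12, remainder 7159
⌊8756/7159⌋ = 1, remainder 1597
⌊7159/1597⌋ = 4, remainder 771
⌊1597/771⌋ = 2, remainder 55
⌊771/55⌋ = 14, remainder 1
⌊55/1⌋ = 55, remainder 0

[12; 1, 4, 2, 14, 55]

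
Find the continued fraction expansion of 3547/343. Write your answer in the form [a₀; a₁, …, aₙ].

[10; 2, 1, 13, 1, 1, 1, 2]

Run the Euclidean algorithm, recording each quotient:
⌊3547/343⌋ = 10, remainder 117
⌊343/117⌋ = 2, remainder 109
⌊117/109⌋ = 1, remainder 8
⌊109/8⌋ = 13, remainder 5
⌊8/5⌋ = 1, remainder 3
⌊5/3⌋ = 1, remainder 2
⌊3/2⌋ = 1, remainder 1
⌊2/1⌋ = 2, remainder 0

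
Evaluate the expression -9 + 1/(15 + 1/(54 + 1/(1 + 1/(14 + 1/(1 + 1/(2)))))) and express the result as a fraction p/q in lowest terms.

-346411/38777

Compute successive convergents:
a_0 = -9: -9/1
a_1 = 15: -134/15
a_2 = 54: -7245/811
a_3 = 1: -7379/826
a_4 = 14: -110551/12375
a_5 = 1: -117930/13201
a_6 = 2: -346411/38777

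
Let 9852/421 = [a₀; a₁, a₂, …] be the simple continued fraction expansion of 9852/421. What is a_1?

2

⌊9852/421⌋ = 23, remainder 169
⌊421/169⌋ = 2, remainder 83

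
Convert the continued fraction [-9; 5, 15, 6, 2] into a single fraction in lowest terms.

Work from the innermost term outward:
Start with 2.
6 + 1/(2/1) = 6 + 1/2 = 13/2
15 + 1/(13/2) = 15 + 2/13 = 197/13
5 + 1/(197/13) = 5 + 13/197 = 998/197
-9 + 1/(998/197) = -9 + 197/998 = -8785/998

-8785/998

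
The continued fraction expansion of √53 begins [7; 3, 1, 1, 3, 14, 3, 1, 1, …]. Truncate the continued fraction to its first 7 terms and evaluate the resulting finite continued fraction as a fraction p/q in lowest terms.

Work from the innermost term outward:
Start with 3.
14 + 1/(3/1) = 14 + 1/3 = 43/3
3 + 1/(43/3) = 3 + 3/43 = 132/43
1 + 1/(132/43) = 1 + 43/132 = 175/132
1 + 1/(175/132) = 1 + 132/175 = 307/175
3 + 1/(307/175) = 3 + 175/307 = 1096/307
7 + 1/(1096/307) = 7 + 307/1096 = 7979/1096

7979/1096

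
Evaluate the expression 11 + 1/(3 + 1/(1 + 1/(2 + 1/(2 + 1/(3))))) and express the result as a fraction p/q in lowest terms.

1003/89

a_0 = 11: 11/1
a_1 = 3: 34/3
a_2 = 1: 45/4
a_3 = 2: 124/11
a_4 = 2: 293/26
a_5 = 3: 1003/89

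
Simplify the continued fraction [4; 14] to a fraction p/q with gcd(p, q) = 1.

57/14

Start with 14.
4 + 1/(14/1) = 4 + 1/14 = 57/14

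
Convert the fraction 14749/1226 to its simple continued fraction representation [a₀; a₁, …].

[12; 33, 7, 2, 2]

Repeatedly divide and take the remainder:
⌊14749/1226⌋ = 12, remainder 37
⌊1226/37⌋ = 33, remainder 5
⌊37/5⌋ = 7, remainder 2
⌊5/2⌋ = 2, remainder 1
⌊2/1⌋ = 2, remainder 0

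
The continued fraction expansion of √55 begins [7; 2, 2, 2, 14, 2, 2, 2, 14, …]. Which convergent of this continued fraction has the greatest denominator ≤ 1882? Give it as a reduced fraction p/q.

a_0 = 7: 7/1  (≤ bound)
a_1 = 2: 15/2  (≤ bound)
a_2 = 2: 37/5  (≤ bound)
a_3 = 2: 89/12  (≤ bound)
a_4 = 14: 1283/173  (≤ bound)
a_5 = 2: 2655/358  (≤ bound)
a_6 = 2: 6593/889  (≤ bound)
a_7 = 2: 15841/2136  (> 1882, stop)

6593/889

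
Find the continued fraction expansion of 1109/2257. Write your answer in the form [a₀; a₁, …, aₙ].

1109 = 0·2257 + 1109, so a_0 = 0
2257 = 2·1109 + 39, so a_1 = 2
1109 = 28·39 + 17, so a_2 = 28
39 = 2·17 + 5, so a_3 = 2
17 = 3·5 + 2, so a_4 = 3
5 = 2·2 + 1, so a_5 = 2
2 = 2·1 + 0, so a_6 = 2

[0; 2, 28, 2, 3, 2, 2]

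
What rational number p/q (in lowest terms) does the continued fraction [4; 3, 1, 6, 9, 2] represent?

2219/521

Start with 2.
9 + 1/(2/1) = 9 + 1/2 = 19/2
6 + 1/(19/2) = 6 + 2/19 = 116/19
1 + 1/(116/19) = 1 + 19/116 = 135/116
3 + 1/(135/116) = 3 + 116/135 = 521/135
4 + 1/(521/135) = 4 + 135/521 = 2219/521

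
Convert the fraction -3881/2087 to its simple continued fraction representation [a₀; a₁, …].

[-2; 7, 8, 7, 5]

⌊-3881/2087⌋ = -2, remainder 293
⌊2087/293⌋ = 7, remainder 36
⌊293/36⌋ = 8, remainder 5
⌊36/5⌋ = 7, remainder 1
⌊5/1⌋ = 5, remainder 0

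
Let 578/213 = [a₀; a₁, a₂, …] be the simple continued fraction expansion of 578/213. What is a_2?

⌊578/213⌋ = 2, remainder 152
⌊213/152⌋ = 1, remainder 61
⌊152/61⌋ = 2, remainder 30

2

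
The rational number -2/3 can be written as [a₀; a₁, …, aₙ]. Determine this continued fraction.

⌊-2/3⌋ = -1, remainder 1
⌊3/1⌋ = 3, remainder 0

[-1; 3]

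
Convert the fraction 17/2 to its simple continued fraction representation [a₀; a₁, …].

[8; 2]

Apply division with remainder until the remainder is 0:
17 = 8·2 + 1, so a_0 = 8
2 = 2·1 + 0, so a_1 = 2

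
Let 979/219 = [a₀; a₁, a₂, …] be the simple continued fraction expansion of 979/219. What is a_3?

979 ÷ 219 → quotient 4, remainder 103
219 ÷ 103 → quotient 2, remainder 13
103 ÷ 13 → quotient 7, remainder 12
13 ÷ 12 → quotient 1, remainder 1

1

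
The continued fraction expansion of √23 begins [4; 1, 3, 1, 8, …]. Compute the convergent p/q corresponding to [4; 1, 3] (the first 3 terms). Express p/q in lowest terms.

19/4

Start with 3.
1 + 1/(3/1) = 1 + 1/3 = 4/3
4 + 1/(4/3) = 4 + 3/4 = 19/4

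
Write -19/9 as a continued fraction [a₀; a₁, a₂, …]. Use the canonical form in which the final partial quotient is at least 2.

[-3; 1, 8]

⌊-19/9⌋ = -3, remainder 8
⌊9/8⌋ = 1, remainder 1
⌊8/1⌋ = 8, remainder 0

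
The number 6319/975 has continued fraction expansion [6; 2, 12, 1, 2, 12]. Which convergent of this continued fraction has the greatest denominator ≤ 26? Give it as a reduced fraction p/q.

162/25

a_0 = 6: 6/1  (≤ bound)
a_1 = 2: 13/2  (≤ bound)
a_2 = 12: 162/25  (≤ bound)
a_3 = 1: 175/27  (> 26, stop)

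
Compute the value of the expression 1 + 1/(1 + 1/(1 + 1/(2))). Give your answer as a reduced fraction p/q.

8/5

Start with 2.
1 + 1/(2/1) = 1 + 1/2 = 3/2
1 + 1/(3/2) = 1 + 2/3 = 5/3
1 + 1/(5/3) = 1 + 3/5 = 8/5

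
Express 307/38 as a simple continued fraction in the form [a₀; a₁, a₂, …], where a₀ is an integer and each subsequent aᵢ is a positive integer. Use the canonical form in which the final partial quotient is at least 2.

[8; 12, 1, 2]

307 ÷ 38 → quotient 8, remainder 3
38 ÷ 3 → quotient 12, remainder 2
3 ÷ 2 → quotient 1, remainder 1
2 ÷ 1 → quotient 2, remainder 0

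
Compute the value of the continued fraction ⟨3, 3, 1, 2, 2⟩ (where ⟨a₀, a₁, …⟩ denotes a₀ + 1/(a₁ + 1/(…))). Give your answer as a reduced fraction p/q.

Work from the innermost term outward:
Start with 2.
2 + 1/(2/1) = 2 + 1/2 = 5/2
1 + 1/(5/2) = 1 + 2/5 = 7/5
3 + 1/(7/5) = 3 + 5/7 = 26/7
3 + 1/(26/7) = 3 + 7/26 = 85/26

85/26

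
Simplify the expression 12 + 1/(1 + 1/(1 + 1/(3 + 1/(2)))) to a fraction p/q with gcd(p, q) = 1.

Build up convergents one term at a time:
a_0 = 12: 12/1
a_1 = 1: 13/1
a_2 = 1: 25/2
a_3 = 3: 88/7
a_4 = 2: 201/16

201/16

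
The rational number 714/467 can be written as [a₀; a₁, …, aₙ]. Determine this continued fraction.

714 ÷ 467 → quotient 1, remainder 247
467 ÷ 247 → quotient 1, remainder 220
247 ÷ 220 → quotient 1, remainder 27
220 ÷ 27 → quotient 8, remainder 4
27 ÷ 4 → quotient 6, remainder 3
4 ÷ 3 → quotient 1, remainder 1
3 ÷ 1 → quotient 3, remainder 0

[1; 1, 1, 8, 6, 1, 3]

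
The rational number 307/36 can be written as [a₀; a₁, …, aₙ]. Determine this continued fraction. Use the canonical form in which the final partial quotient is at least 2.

⌊307/36⌋ = 8, remainder 19
⌊36/19⌋ = 1, remainder 17
⌊19/17⌋ = 1, remainder 2
⌊17/2⌋ = 8, remainder 1
⌊2/1⌋ = 2, remainder 0

[8; 1, 1, 8, 2]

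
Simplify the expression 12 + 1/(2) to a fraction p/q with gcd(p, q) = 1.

Start with 2.
12 + 1/(2/1) = 12 + 1/2 = 25/2

25/2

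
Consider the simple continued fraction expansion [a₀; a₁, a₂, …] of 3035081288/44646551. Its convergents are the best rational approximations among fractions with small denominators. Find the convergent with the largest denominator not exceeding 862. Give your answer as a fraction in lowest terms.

6866/101

List convergents until the denominator exceeds the bound:
a_0 = 67: 67/1  (≤ bound)
a_1 = 1: 68/1  (≤ bound)
a_2 = 49: 3399/50  (≤ bound)
a_3 = 2: 6866/101  (≤ bound)
a_4 = 48: 332967/4898  (> 862, stop)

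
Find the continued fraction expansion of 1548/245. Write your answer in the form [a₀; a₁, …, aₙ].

1548 = 6·245 + 78, so a_0 = 6
245 = 3·78 + 11, so a_1 = 3
78 = 7·11 + 1, so a_2 = 7
11 = 11·1 + 0, so a_3 = 11

[6; 3, 7, 11]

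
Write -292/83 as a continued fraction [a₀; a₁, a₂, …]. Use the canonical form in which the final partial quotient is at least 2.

[-4; 2, 13, 3]

-292 ÷ 83 → quotient -4, remainder 40
83 ÷ 40 → quotient 2, remainder 3
40 ÷ 3 → quotient 13, remainder 1
3 ÷ 1 → quotient 3, remainder 0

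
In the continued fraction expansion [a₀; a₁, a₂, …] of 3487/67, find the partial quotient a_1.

⌊3487/67⌋ = 52, remainder 3
⌊67/3⌋ = 22, remainder 1

22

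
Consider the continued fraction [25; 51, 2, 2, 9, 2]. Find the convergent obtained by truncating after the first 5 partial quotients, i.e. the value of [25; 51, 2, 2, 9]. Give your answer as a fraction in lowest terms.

Start with 9.
2 + 1/(9/1) = 2 + 1/9 = 19/9
2 + 1/(19/9) = 2 + 9/19 = 47/19
51 + 1/(47/19) = 51 + 19/47 = 2416/47
25 + 1/(2416/47) = 25 + 47/2416 = 60447/2416

60447/2416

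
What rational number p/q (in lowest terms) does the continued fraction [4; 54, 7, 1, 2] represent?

Start with 2.
1 + 1/(2/1) = 1 + 1/2 = 3/2
7 + 1/(3/2) = 7 + 2/3 = 23/3
54 + 1/(23/3) = 54 + 3/23 = 1245/23
4 + 1/(1245/23) = 4 + 23/1245 = 5003/1245

5003/1245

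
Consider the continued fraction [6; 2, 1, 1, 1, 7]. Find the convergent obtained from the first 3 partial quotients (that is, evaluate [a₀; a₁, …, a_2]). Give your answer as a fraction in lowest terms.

a_0 = 6: 6/1
a_1 = 2: 13/2
a_2 = 1: 19/3

19/3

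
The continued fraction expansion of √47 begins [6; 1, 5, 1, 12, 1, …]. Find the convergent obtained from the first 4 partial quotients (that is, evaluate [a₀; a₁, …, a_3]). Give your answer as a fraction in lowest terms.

48/7

Collapse the nested fraction from the inside out:
Start with 1.
5 + 1/(1/1) = 5 + 1/1 = 6/1
1 + 1/(6/1) = 1 + 1/6 = 7/6
6 + 1/(7/6) = 6 + 6/7 = 48/7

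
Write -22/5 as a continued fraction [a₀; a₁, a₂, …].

[-5; 1, 1, 2]

-22 ÷ 5 → quotient -5, remainder 3
5 ÷ 3 → quotient 1, remainder 2
3 ÷ 2 → quotient 1, remainder 1
2 ÷ 1 → quotient 2, remainder 0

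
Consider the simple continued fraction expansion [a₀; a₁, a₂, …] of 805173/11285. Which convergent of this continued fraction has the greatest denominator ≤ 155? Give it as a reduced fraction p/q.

10631/149

List convergents until the denominator exceeds the bound:
a_0 = 71: 71/1  (≤ bound)
a_1 = 2: 143/2  (≤ bound)
a_2 = 1: 214/3  (≤ bound)
a_3 = 6: 1427/20  (≤ bound)
a_4 = 2: 3068/43  (≤ bound)
a_5 = 3: 10631/149  (≤ bound)
a_6 = 1: 13699/192  (> 155, stop)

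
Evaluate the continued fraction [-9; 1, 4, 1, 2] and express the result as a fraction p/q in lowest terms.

-139/17

Start with 2.
1 + 1/(2/1) = 1 + 1/2 = 3/2
4 + 1/(3/2) = 4 + 2/3 = 14/3
1 + 1/(14/3) = 1 + 3/14 = 17/14
-9 + 1/(17/14) = -9 + 14/17 = -139/17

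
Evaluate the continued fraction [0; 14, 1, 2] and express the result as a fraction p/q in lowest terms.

3/44

Compute successive convergents:
a_0 = 0: 0/1
a_1 = 14: 1/14
a_2 = 1: 1/15
a_3 = 2: 3/44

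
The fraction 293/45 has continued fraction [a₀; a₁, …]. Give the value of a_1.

1

Run the Euclidean algorithm, recording each quotient:
293 = 6·45 + 23, so a_0 = 6
45 = 1·23 + 22, so a_1 = 1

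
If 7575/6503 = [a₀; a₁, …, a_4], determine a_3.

Run the Euclidean algorithm, recording each quotient:
⌊7575/6503⌋ = 1, remainder 1072
⌊6503/1072⌋ = 6, remainder 71
⌊1072/71⌋ = 15, remainder 7
⌊71/7⌋ = 10, remainder 1

10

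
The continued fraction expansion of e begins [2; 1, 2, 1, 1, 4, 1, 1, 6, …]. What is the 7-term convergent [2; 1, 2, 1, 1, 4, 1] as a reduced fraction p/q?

106/39

Work from the innermost term outward:
Start with 1.
4 + 1/(1/1) = 4 + 1/1 = 5/1
1 + 1/(5/1) = 1 + 1/5 = 6/5
1 + 1/(6/5) = 1 + 5/6 = 11/6
2 + 1/(11/6) = 2 + 6/11 = 28/11
1 + 1/(28/11) = 1 + 11/28 = 39/28
2 + 1/(39/28) = 2 + 28/39 = 106/39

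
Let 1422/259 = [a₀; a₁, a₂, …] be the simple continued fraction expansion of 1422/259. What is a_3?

⌊1422/259⌋ = 5, remainder 127
⌊259/127⌋ = 2, remainder 5
⌊127/5⌋ = 25, remainder 2
⌊5/2⌋ = 2, remainder 1

2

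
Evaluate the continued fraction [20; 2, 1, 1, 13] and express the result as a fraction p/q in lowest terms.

1387/68

Starting at the tail and folding back:
Start with 13.
1 + 1/(13/1) = 1 + 1/13 = 14/13
1 + 1/(14/13) = 1 + 13/14 = 27/14
2 + 1/(27/14) = 2 + 14/27 = 68/27
20 + 1/(68/27) = 20 + 27/68 = 1387/68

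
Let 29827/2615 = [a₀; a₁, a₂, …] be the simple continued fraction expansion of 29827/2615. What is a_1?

2

Run the Euclidean algorithm, recording each quotient:
29827 ÷ 2615 → quotient 11, remainder 1062
2615 ÷ 1062 → quotient 2, remainder 491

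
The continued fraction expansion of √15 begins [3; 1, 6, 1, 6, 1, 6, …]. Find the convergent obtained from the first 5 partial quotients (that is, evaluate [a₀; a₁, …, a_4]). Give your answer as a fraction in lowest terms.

Start with 6.
1 + 1/(6/1) = 1 + 1/6 = 7/6
6 + 1/(7/6) = 6 + 6/7 = 48/7
1 + 1/(48/7) = 1 + 7/48 = 55/48
3 + 1/(55/48) = 3 + 48/55 = 213/55

213/55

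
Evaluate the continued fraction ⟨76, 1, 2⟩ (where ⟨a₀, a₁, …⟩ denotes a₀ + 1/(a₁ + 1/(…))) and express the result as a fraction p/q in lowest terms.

230/3

Start with 2.
1 + 1/(2/1) = 1 + 1/2 = 3/2
76 + 1/(3/2) = 76 + 2/3 = 230/3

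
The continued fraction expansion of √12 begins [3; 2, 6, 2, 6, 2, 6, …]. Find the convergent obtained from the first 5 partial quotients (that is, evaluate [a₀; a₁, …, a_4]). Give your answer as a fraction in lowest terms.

627/181

Build up convergents one term at a time:
a_0 = 3: 3/1
a_1 = 2: 7/2
a_2 = 6: 45/13
a_3 = 2: 97/28
a_4 = 6: 627/181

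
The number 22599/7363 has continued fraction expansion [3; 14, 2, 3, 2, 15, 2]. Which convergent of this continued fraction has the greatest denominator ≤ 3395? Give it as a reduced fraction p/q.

709/231

a_0 = 3: 3/1  (≤ bound)
a_1 = 14: 43/14  (≤ bound)
a_2 = 2: 89/29  (≤ bound)
a_3 = 3: 310/101  (≤ bound)
a_4 = 2: 709/231  (≤ bound)
a_5 = 15: 10945/3566  (> 3395, stop)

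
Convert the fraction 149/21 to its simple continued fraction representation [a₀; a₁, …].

149 = 7·21 + 2, so a_0 = 7
21 = 10·2 + 1, so a_1 = 10
2 = 2·1 + 0, so a_2 = 2

[7; 10, 2]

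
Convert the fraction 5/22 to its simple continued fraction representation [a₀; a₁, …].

Run the Euclidean algorithm, recording each quotient:
⌊5/22⌋ = 0, remainder 5
⌊22/5⌋ = 4, remainder 2
⌊5/2⌋ = 2, remainder 1
⌊2/1⌋ = 2, remainder 0

[0; 4, 2, 2]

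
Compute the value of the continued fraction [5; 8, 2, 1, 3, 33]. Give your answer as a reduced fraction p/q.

15671/3061

a_0 = 5: 5/1
a_1 = 8: 41/8
a_2 = 2: 87/17
a_3 = 1: 128/25
a_4 = 3: 471/92
a_5 = 33: 15671/3061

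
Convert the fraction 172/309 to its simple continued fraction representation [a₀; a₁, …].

[0; 1, 1, 3, 1, 10, 1, 2]

172 ÷ 309 → quotient 0, remainder 172
309 ÷ 172 → quotient 1, remainder 137
172 ÷ 137 → quotient 1, remainder 35
137 ÷ 35 → quotient 3, remainder 32
35 ÷ 32 → quotient 1, remainder 3
32 ÷ 3 → quotient 10, remainder 2
3 ÷ 2 → quotient 1, remainder 1
2 ÷ 1 → quotient 2, remainder 0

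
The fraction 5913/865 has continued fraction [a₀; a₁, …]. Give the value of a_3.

10

5913 = 6·865 + 723, so a_0 = 6
865 = 1·723 + 142, so a_1 = 1
723 = 5·142 + 13, so a_2 = 5
142 = 10·13 + 12, so a_3 = 10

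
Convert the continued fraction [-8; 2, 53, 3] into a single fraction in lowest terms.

-2424/323

Starting at the tail and folding back:
Start with 3.
53 + 1/(3/1) = 53 + 1/3 = 160/3
2 + 1/(160/3) = 2 + 3/160 = 323/160
-8 + 1/(323/160) = -8 + 160/323 = -2424/323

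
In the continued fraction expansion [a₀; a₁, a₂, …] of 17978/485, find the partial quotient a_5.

3

Repeatedly divide and take the remainder:
⌊17978/485⌋ = 37, remainder 33
⌊485/33⌋ = 14, remainder 23
⌊33/23⌋ = 1, remainder 10
⌊23/10⌋ = 2, remainder 3
⌊10/3⌋ = 3, remainder 1
⌊3/1⌋ = 3, remainder 0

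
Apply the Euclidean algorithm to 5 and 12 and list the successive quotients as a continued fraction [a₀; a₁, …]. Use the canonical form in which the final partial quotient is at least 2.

[0; 2, 2, 2]

Run the Euclidean algorithm, recording each quotient:
5 ÷ 12 → quotient 0, remainder 5
12 ÷ 5 → quotient 2, remainder 2
5 ÷ 2 → quotient 2, remainder 1
2 ÷ 1 → quotient 2, remainder 0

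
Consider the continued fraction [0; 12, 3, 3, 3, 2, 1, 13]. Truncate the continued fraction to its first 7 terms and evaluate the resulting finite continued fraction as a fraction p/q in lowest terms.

Compute successive convergents:
a_0 = 0: 0/1
a_1 = 12: 1/12
a_2 = 3: 3/37
a_3 = 3: 10/123
a_4 = 3: 33/406
a_5 = 2: 76/935
a_6 = 1: 109/1341

109/1341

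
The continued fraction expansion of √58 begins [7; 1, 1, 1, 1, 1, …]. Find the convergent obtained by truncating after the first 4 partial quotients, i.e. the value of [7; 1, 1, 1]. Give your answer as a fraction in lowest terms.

23/3

Start with 1.
1 + 1/(1/1) = 1 + 1/1 = 2/1
1 + 1/(2/1) = 1 + 1/2 = 3/2
7 + 1/(3/2) = 7 + 2/3 = 23/3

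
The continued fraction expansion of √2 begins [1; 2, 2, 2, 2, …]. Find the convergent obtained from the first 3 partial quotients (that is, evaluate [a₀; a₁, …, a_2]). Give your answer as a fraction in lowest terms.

Use the convergent recurrence hₖ = aₖ·hₖ₋₁ + hₖ₋₂ (and likewise for the denominators kₖ):
a_0 = 1: 1/1
a_1 = 2: 3/2
a_2 = 2: 7/5

7/5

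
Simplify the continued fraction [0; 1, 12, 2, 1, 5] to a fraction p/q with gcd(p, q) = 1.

210/227

a_0 = 0: 0/1
a_1 = 1: 1/1
a_2 = 12: 12/13
a_3 = 2: 25/27
a_4 = 1: 37/40
a_5 = 5: 210/227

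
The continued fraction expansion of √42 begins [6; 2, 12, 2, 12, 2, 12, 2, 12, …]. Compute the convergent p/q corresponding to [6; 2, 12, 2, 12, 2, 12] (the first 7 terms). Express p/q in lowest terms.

Start with 12.
2 + 1/(12/1) = 2 + 1/12 = 25/12
12 + 1/(25/12) = 12 + 12/25 = 312/25
2 + 1/(312/25) = 2 + 25/312 = 649/312
12 + 1/(649/312) = 12 + 312/649 = 8100/649
2 + 1/(8100/649) = 2 + 649/8100 = 16849/8100
6 + 1/(16849/8100) = 6 + 8100/16849 = 109194/16849

109194/16849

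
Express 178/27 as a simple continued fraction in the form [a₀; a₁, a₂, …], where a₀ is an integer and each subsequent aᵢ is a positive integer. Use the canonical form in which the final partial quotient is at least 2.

[6; 1, 1, 2, 5]

178 ÷ 27 → quotient 6, remainder 16
27 ÷ 16 → quotient 1, remainder 11
16 ÷ 11 → quotient 1, remainder 5
11 ÷ 5 → quotient 2, remainder 1
5 ÷ 1 → quotient 5, remainder 0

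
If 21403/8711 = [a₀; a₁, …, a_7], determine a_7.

10

21403 ÷ 8711 → quotient 2, remainder 3981
8711 ÷ 3981 → quotient 2, remainder 749
3981 ÷ 749 → quotient 5, remainder 236
749 ÷ 236 → quotient 3, remainder 41
236 ÷ 41 → quotient 5, remainder 31
41 ÷ 31 → quotient 1, remainder 10
31 ÷ 10 → quotient 3, remainder 1
10 ÷ 1 → quotient 10, remainder 0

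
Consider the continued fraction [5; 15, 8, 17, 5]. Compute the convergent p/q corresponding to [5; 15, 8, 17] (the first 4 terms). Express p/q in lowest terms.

Start with 17.
8 + 1/(17/1) = 8 + 1/17 = 137/17
15 + 1/(137/17) = 15 + 17/137 = 2072/137
5 + 1/(2072/137) = 5 + 137/2072 = 10497/2072

10497/2072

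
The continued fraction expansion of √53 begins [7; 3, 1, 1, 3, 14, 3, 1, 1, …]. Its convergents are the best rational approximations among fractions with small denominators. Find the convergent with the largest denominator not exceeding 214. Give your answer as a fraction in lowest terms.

List convergents until the denominator exceeds the bound:
a_0 = 7: 7/1  (≤ bound)
a_1 = 3: 22/3  (≤ bound)
a_2 = 1: 29/4  (≤ bound)
a_3 = 1: 51/7  (≤ bound)
a_4 = 3: 182/25  (≤ bound)
a_5 = 14: 2599/357  (> 214, stop)

182/25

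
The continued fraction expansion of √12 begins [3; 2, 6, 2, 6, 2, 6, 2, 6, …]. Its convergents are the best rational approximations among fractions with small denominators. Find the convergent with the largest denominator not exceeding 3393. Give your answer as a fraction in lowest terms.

List convergents until the denominator exceeds the bound:
a_0 = 3: 3/1  (≤ bound)
a_1 = 2: 7/2  (≤ bound)
a_2 = 6: 45/13  (≤ bound)
a_3 = 2: 97/28  (≤ bound)
a_4 = 6: 627/181  (≤ bound)
a_5 = 2: 1351/390  (≤ bound)
a_6 = 6: 8733/2521  (≤ bound)
a_7 = 2: 18817/5432  (> 3393, stop)

8733/2521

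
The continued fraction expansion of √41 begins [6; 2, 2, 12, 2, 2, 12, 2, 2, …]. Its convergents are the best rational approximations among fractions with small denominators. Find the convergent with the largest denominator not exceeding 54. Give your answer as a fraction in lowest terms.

32/5

List convergents until the denominator exceeds the bound:
a_0 = 6: 6/1  (≤ bound)
a_1 = 2: 13/2  (≤ bound)
a_2 = 2: 32/5  (≤ bound)
a_3 = 12: 397/62  (> 54, stop)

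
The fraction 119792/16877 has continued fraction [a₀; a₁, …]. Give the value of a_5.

119792 = 7·16877 + 1653, so a_0 = 7
16877 = 10·1653 + 347, so a_1 = 10
1653 = 4·347 + 265, so a_2 = 4
347 = 1·265 + 82, so a_3 = 1
265 = 3·82 + 19, so a_4 = 3
82 = 4·19 + 6, so a_5 = 4

4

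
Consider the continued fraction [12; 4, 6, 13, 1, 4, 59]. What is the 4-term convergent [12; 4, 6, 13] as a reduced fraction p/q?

Build up convergents one term at a time:
a_0 = 12: 12/1
a_1 = 4: 49/4
a_2 = 6: 306/25
a_3 = 13: 4027/329

4027/329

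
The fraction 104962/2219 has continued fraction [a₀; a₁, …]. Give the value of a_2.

3

Run the Euclidean algorithm, recording each quotient:
⌊104962/2219⌋ = 47, remainder 669
⌊2219/669⌋ = 3, remainder 212
⌊669/212⌋ = 3, remainder 33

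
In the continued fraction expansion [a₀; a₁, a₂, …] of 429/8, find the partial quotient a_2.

Repeatedly divide and take the remainder:
429 ÷ 8 → quotient 53, remainder 5
8 ÷ 5 → quotient 1, remainder 3
5 ÷ 3 → quotient 1, remainder 2

1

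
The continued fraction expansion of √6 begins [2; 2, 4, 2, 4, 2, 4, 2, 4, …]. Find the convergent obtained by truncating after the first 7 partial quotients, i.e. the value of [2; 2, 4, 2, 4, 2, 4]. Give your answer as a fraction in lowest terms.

2158/881

Start with 4.
2 + 1/(4/1) = 2 + 1/4 = 9/4
4 + 1/(9/4) = 4 + 4/9 = 40/9
2 + 1/(40/9) = 2 + 9/40 = 89/40
4 + 1/(89/40) = 4 + 40/89 = 396/89
2 + 1/(396/89) = 2 + 89/396 = 881/396
2 + 1/(881/396) = 2 + 396/881 = 2158/881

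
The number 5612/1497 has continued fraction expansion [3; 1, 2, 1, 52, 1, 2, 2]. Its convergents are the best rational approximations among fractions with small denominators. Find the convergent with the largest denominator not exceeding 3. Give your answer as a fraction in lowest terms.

a_0 = 3: 3/1  (≤ bound)
a_1 = 1: 4/1  (≤ bound)
a_2 = 2: 11/3  (≤ bound)
a_3 = 1: 15/4  (> 3, stop)

11/3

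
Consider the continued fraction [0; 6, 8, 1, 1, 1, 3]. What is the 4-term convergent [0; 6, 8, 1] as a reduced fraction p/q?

Starting at the tail and folding back:
Start with 1.
8 + 1/(1/1) = 8 + 1/1 = 9/1
6 + 1/(9/1) = 6 + 1/9 = 55/9
0 + 1/(55/9) = 0 + 9/55 = 9/55

9/55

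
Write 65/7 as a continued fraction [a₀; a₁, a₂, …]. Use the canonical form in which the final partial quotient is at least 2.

[9; 3, 2]

Repeatedly divide and take the remainder:
⌊65/7⌋ = 9, remainder 2
⌊7/2⌋ = 3, remainder 1
⌊2/1⌋ = 2, remainder 0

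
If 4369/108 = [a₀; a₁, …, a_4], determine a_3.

Run the Euclidean algorithm, recording each quotient:
⌊4369/108⌋ = 40, remainder 49
⌊108/49⌋ = 2, remainder 10
⌊49/10⌋ = 4, remainder 9
⌊10/9⌋ = 1, remainder 1

1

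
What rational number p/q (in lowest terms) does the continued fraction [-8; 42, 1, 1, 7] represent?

-5089/638

Build up convergents one term at a time:
a_0 = -8: -8/1
a_1 = 42: -335/42
a_2 = 1: -343/43
a_3 = 1: -678/85
a_4 = 7: -5089/638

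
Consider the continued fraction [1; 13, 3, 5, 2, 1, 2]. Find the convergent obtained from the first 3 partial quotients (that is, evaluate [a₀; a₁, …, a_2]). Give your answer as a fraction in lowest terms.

Start with 3.
13 + 1/(3/1) = 13 + 1/3 = 40/3
1 + 1/(40/3) = 1 + 3/40 = 43/40

43/40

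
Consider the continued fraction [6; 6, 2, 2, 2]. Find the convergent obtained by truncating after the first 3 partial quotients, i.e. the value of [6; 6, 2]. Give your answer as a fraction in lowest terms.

Start with 2.
6 + 1/(2/1) = 6 + 1/2 = 13/2
6 + 1/(13/2) = 6 + 2/13 = 80/13

80/13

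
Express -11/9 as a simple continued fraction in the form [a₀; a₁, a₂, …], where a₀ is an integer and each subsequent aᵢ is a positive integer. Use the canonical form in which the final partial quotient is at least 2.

⌊-11/9⌋ = -2, remainder 7
⌊9/7⌋ = 1, remainder 2
⌊7/2⌋ = 3, remainder 1
⌊2/1⌋ = 2, remainder 0

[-2; 1, 3, 2]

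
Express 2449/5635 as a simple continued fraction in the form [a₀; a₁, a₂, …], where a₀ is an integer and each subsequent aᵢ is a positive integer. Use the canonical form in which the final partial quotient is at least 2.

2449 = 0·5635 + 2449, so a_0 = 0
5635 = 2·2449 + 737, so a_1 = 2
2449 = 3·737 + 238, so a_2 = 3
737 = 3·238 + 23, so a_3 = 3
238 = 10·23 + 8, so a_4 = 10
23 = 2·8 + 7, so a_5 = 2
8 = 1·7 + 1, so a_6 = 1
7 = 7·1 + 0, so a_7 = 7

[0; 2, 3, 3, 10, 2, 1, 7]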